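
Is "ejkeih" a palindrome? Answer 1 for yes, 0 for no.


Input: ejkeih
Reversed: hiekje
  Compare pos 0 ('e') with pos 5 ('h'): MISMATCH
  Compare pos 1 ('j') with pos 4 ('i'): MISMATCH
  Compare pos 2 ('k') with pos 3 ('e'): MISMATCH
Result: not a palindrome

0


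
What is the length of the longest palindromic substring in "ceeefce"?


Input: "ceeefce"
Checking substrings for palindromes:
  [1:4] "eee" (len 3) => palindrome
  [1:3] "ee" (len 2) => palindrome
  [2:4] "ee" (len 2) => palindrome
Longest palindromic substring: "eee" with length 3

3


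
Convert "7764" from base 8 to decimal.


Input: "7764" in base 8
Positional expansion:
  Digit '7' (value 7) x 8^3 = 3584
  Digit '7' (value 7) x 8^2 = 448
  Digit '6' (value 6) x 8^1 = 48
  Digit '4' (value 4) x 8^0 = 4
Sum = 4084

4084


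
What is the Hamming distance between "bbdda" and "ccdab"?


Comparing "bbdda" and "ccdab" position by position:
  Position 0: 'b' vs 'c' => differ
  Position 1: 'b' vs 'c' => differ
  Position 2: 'd' vs 'd' => same
  Position 3: 'd' vs 'a' => differ
  Position 4: 'a' vs 'b' => differ
Total differences (Hamming distance): 4

4


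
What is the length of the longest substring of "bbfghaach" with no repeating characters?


Input: "bbfghaach"
Sliding window (track last position of each char):
  Position 0 ('b'): window [0,0] length 1 -- new best
  Position 1 ('b'): repeat (last at 0), move window start to 1
  Position 1 ('b'): window [1,1] length 1
  Position 2 ('f'): window [1,2] length 2 -- new best
  Position 3 ('g'): window [1,3] length 3 -- new best
  Position 4 ('h'): window [1,4] length 4 -- new best
  Position 5 ('a'): window [1,5] length 5 -- new best
  Position 6 ('a'): repeat (last at 5), move window start to 6
  Position 6 ('a'): window [6,6] length 1
  Position 7 ('c'): window [6,7] length 2
  Position 8 ('h'): window [6,8] length 3
Longest substring with no repeats: "bfgha" with length 5

5


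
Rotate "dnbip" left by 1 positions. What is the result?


Input: "dnbip", rotate left by 1
First 1 characters: "d"
Remaining characters: "nbip"
Concatenate remaining + first: "nbip" + "d" = "nbipd"

nbipd


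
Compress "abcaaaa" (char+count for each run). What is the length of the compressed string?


Input: abcaaaa
Runs:
  'a' x 1 => "a1"
  'b' x 1 => "b1"
  'c' x 1 => "c1"
  'a' x 4 => "a4"
Compressed: "a1b1c1a4"
Compressed length: 8

8


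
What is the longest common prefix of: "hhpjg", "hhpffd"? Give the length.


Words: hhpjg, hhpffd
  Position 0: all 'h' => match
  Position 1: all 'h' => match
  Position 2: all 'p' => match
  Position 3: ('j', 'f') => mismatch, stop
LCP = "hhp" (length 3)

3


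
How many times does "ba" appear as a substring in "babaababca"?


Searching for "ba" in "babaababca"
Scanning each position:
  Position 0: "ba" => MATCH
  Position 1: "ab" => no
  Position 2: "ba" => MATCH
  Position 3: "aa" => no
  Position 4: "ab" => no
  Position 5: "ba" => MATCH
  Position 6: "ab" => no
  Position 7: "bc" => no
  Position 8: "ca" => no
Total occurrences: 3

3


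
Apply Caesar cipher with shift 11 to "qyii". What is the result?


Caesar cipher: shift "qyii" by 11
  'q' (pos 16) + 11 = pos 1 = 'b'
  'y' (pos 24) + 11 = pos 9 = 'j'
  'i' (pos 8) + 11 = pos 19 = 't'
  'i' (pos 8) + 11 = pos 19 = 't'
Result: bjtt

bjtt


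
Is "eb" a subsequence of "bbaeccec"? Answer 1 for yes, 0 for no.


Check if "eb" is a subsequence of "bbaeccec"
Greedy scan:
  Position 0 ('b'): no match needed
  Position 1 ('b'): no match needed
  Position 2 ('a'): no match needed
  Position 3 ('e'): matches sub[0] = 'e'
  Position 4 ('c'): no match needed
  Position 5 ('c'): no match needed
  Position 6 ('e'): no match needed
  Position 7 ('c'): no match needed
Only matched 1/2 characters => not a subsequence

0


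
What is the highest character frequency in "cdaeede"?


Input: cdaeede
Character counts:
  'a': 1
  'c': 1
  'd': 2
  'e': 3
Maximum frequency: 3

3


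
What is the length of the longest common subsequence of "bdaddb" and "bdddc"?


LCS of "bdaddb" and "bdddc"
DP table:
           b    d    d    d    c
      0    0    0    0    0    0
  b   0    1    1    1    1    1
  d   0    1    2    2    2    2
  a   0    1    2    2    2    2
  d   0    1    2    3    3    3
  d   0    1    2    3    4    4
  b   0    1    2    3    4    4
LCS length = dp[6][5] = 4

4


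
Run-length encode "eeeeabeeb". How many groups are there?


Input: eeeeabeeb
Scanning for consecutive runs:
  Group 1: 'e' x 4 (positions 0-3)
  Group 2: 'a' x 1 (positions 4-4)
  Group 3: 'b' x 1 (positions 5-5)
  Group 4: 'e' x 2 (positions 6-7)
  Group 5: 'b' x 1 (positions 8-8)
Total groups: 5

5


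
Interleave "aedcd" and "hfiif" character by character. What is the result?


Interleaving "aedcd" and "hfiif":
  Position 0: 'a' from first, 'h' from second => "ah"
  Position 1: 'e' from first, 'f' from second => "ef"
  Position 2: 'd' from first, 'i' from second => "di"
  Position 3: 'c' from first, 'i' from second => "ci"
  Position 4: 'd' from first, 'f' from second => "df"
Result: ahefdicidf

ahefdicidf


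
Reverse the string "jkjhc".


Input: jkjhc
Reading characters right to left:
  Position 4: 'c'
  Position 3: 'h'
  Position 2: 'j'
  Position 1: 'k'
  Position 0: 'j'
Reversed: chjkj

chjkj


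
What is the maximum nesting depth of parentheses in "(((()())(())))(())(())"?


Input: "(((()())(())))(())(())"
Tracking depth:
  Position 0 '(': depth becomes 1
  Position 1 '(': depth becomes 2
  Position 2 '(': depth becomes 3
  Position 3 '(': depth becomes 4
  Position 4 ')': depth becomes 3
  Position 5 '(': depth becomes 4
  Position 6 ')': depth becomes 3
  Position 7 ')': depth becomes 2
  Position 8 '(': depth becomes 3
  Position 9 '(': depth becomes 4
  Position 10 ')': depth becomes 3
  Position 11 ')': depth becomes 2
  Position 12 ')': depth becomes 1
  Position 13 ')': depth becomes 0
  Position 14 '(': depth becomes 1
  Position 15 '(': depth becomes 2
  Position 16 ')': depth becomes 1
  Position 17 ')': depth becomes 0
  Position 18 '(': depth becomes 1
  Position 19 '(': depth becomes 2
  Position 20 ')': depth becomes 1
  Position 21 ')': depth becomes 0
Maximum depth reached: 4

4


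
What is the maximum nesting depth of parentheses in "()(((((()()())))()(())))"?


Input: "()(((((()()())))()(())))"
Tracking depth:
  Position 0 '(': depth becomes 1
  Position 1 ')': depth becomes 0
  Position 2 '(': depth becomes 1
  Position 3 '(': depth becomes 2
  Position 4 '(': depth becomes 3
  Position 5 '(': depth becomes 4
  Position 6 '(': depth becomes 5
  Position 7 '(': depth becomes 6
  Position 8 ')': depth becomes 5
  Position 9 '(': depth becomes 6
  Position 10 ')': depth becomes 5
  Position 11 '(': depth becomes 6
  Position 12 ')': depth becomes 5
  Position 13 ')': depth becomes 4
  Position 14 ')': depth becomes 3
  Position 15 ')': depth becomes 2
  Position 16 '(': depth becomes 3
  Position 17 ')': depth becomes 2
  Position 18 '(': depth becomes 3
  Position 19 '(': depth becomes 4
  Position 20 ')': depth becomes 3
  Position 21 ')': depth becomes 2
  Position 22 ')': depth becomes 1
  Position 23 ')': depth becomes 0
Maximum depth reached: 6

6


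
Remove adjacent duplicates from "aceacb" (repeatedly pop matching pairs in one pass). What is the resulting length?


Input: aceacb
Stack-based adjacent duplicate removal:
  Read 'a': push. Stack: a
  Read 'c': push. Stack: ac
  Read 'e': push. Stack: ace
  Read 'a': push. Stack: acea
  Read 'c': push. Stack: aceac
  Read 'b': push. Stack: aceacb
Final stack: "aceacb" (length 6)

6


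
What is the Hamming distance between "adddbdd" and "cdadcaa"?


Comparing "adddbdd" and "cdadcaa" position by position:
  Position 0: 'a' vs 'c' => differ
  Position 1: 'd' vs 'd' => same
  Position 2: 'd' vs 'a' => differ
  Position 3: 'd' vs 'd' => same
  Position 4: 'b' vs 'c' => differ
  Position 5: 'd' vs 'a' => differ
  Position 6: 'd' vs 'a' => differ
Total differences (Hamming distance): 5

5


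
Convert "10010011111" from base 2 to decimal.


Input: "10010011111" in base 2
Positional expansion:
  Digit '1' (value 1) x 2^10 = 1024
  Digit '0' (value 0) x 2^9 = 0
  Digit '0' (value 0) x 2^8 = 0
  Digit '1' (value 1) x 2^7 = 128
  Digit '0' (value 0) x 2^6 = 0
  Digit '0' (value 0) x 2^5 = 0
  Digit '1' (value 1) x 2^4 = 16
  Digit '1' (value 1) x 2^3 = 8
  Digit '1' (value 1) x 2^2 = 4
  Digit '1' (value 1) x 2^1 = 2
  Digit '1' (value 1) x 2^0 = 1
Sum = 1183

1183


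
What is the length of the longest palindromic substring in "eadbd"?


Input: "eadbd"
Checking substrings for palindromes:
  [2:5] "dbd" (len 3) => palindrome
Longest palindromic substring: "dbd" with length 3

3


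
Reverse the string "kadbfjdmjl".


Input: kadbfjdmjl
Reading characters right to left:
  Position 9: 'l'
  Position 8: 'j'
  Position 7: 'm'
  Position 6: 'd'
  Position 5: 'j'
  Position 4: 'f'
  Position 3: 'b'
  Position 2: 'd'
  Position 1: 'a'
  Position 0: 'k'
Reversed: ljmdjfbdak

ljmdjfbdak


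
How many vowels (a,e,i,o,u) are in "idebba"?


Input: idebba
Checking each character:
  'i' at position 0: vowel (running total: 1)
  'd' at position 1: consonant
  'e' at position 2: vowel (running total: 2)
  'b' at position 3: consonant
  'b' at position 4: consonant
  'a' at position 5: vowel (running total: 3)
Total vowels: 3

3


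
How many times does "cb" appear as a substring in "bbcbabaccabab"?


Searching for "cb" in "bbcbabaccabab"
Scanning each position:
  Position 0: "bb" => no
  Position 1: "bc" => no
  Position 2: "cb" => MATCH
  Position 3: "ba" => no
  Position 4: "ab" => no
  Position 5: "ba" => no
  Position 6: "ac" => no
  Position 7: "cc" => no
  Position 8: "ca" => no
  Position 9: "ab" => no
  Position 10: "ba" => no
  Position 11: "ab" => no
Total occurrences: 1

1


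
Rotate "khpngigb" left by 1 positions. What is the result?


Input: "khpngigb", rotate left by 1
First 1 characters: "k"
Remaining characters: "hpngigb"
Concatenate remaining + first: "hpngigb" + "k" = "hpngigbk"

hpngigbk


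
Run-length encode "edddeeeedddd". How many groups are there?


Input: edddeeeedddd
Scanning for consecutive runs:
  Group 1: 'e' x 1 (positions 0-0)
  Group 2: 'd' x 3 (positions 1-3)
  Group 3: 'e' x 4 (positions 4-7)
  Group 4: 'd' x 4 (positions 8-11)
Total groups: 4

4


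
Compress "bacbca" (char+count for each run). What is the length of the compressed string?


Input: bacbca
Runs:
  'b' x 1 => "b1"
  'a' x 1 => "a1"
  'c' x 1 => "c1"
  'b' x 1 => "b1"
  'c' x 1 => "c1"
  'a' x 1 => "a1"
Compressed: "b1a1c1b1c1a1"
Compressed length: 12

12


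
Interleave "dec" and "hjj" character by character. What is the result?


Interleaving "dec" and "hjj":
  Position 0: 'd' from first, 'h' from second => "dh"
  Position 1: 'e' from first, 'j' from second => "ej"
  Position 2: 'c' from first, 'j' from second => "cj"
Result: dhejcj

dhejcj


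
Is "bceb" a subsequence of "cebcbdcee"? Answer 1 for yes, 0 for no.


Check if "bceb" is a subsequence of "cebcbdcee"
Greedy scan:
  Position 0 ('c'): no match needed
  Position 1 ('e'): no match needed
  Position 2 ('b'): matches sub[0] = 'b'
  Position 3 ('c'): matches sub[1] = 'c'
  Position 4 ('b'): no match needed
  Position 5 ('d'): no match needed
  Position 6 ('c'): no match needed
  Position 7 ('e'): matches sub[2] = 'e'
  Position 8 ('e'): no match needed
Only matched 3/4 characters => not a subsequence

0


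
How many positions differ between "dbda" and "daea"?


Comparing "dbda" and "daea" position by position:
  Position 0: 'd' vs 'd' => same
  Position 1: 'b' vs 'a' => DIFFER
  Position 2: 'd' vs 'e' => DIFFER
  Position 3: 'a' vs 'a' => same
Positions that differ: 2

2


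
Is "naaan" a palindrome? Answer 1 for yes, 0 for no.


Input: naaan
Reversed: naaan
  Compare pos 0 ('n') with pos 4 ('n'): match
  Compare pos 1 ('a') with pos 3 ('a'): match
Result: palindrome

1


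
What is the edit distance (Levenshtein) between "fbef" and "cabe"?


Computing edit distance: "fbef" -> "cabe"
DP table:
           c    a    b    e
      0    1    2    3    4
  f   1    1    2    3    4
  b   2    2    2    2    3
  e   3    3    3    3    2
  f   4    4    4    4    3
Edit distance = dp[4][4] = 3

3


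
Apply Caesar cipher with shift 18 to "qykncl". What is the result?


Caesar cipher: shift "qykncl" by 18
  'q' (pos 16) + 18 = pos 8 = 'i'
  'y' (pos 24) + 18 = pos 16 = 'q'
  'k' (pos 10) + 18 = pos 2 = 'c'
  'n' (pos 13) + 18 = pos 5 = 'f'
  'c' (pos 2) + 18 = pos 20 = 'u'
  'l' (pos 11) + 18 = pos 3 = 'd'
Result: iqcfud

iqcfud


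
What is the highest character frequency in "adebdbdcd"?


Input: adebdbdcd
Character counts:
  'a': 1
  'b': 2
  'c': 1
  'd': 4
  'e': 1
Maximum frequency: 4

4


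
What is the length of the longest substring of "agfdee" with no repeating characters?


Input: "agfdee"
Sliding window (track last position of each char):
  Position 0 ('a'): window [0,0] length 1 -- new best
  Position 1 ('g'): window [0,1] length 2 -- new best
  Position 2 ('f'): window [0,2] length 3 -- new best
  Position 3 ('d'): window [0,3] length 4 -- new best
  Position 4 ('e'): window [0,4] length 5 -- new best
  Position 5 ('e'): repeat (last at 4), move window start to 5
  Position 5 ('e'): window [5,5] length 1
Longest substring with no repeats: "agfde" with length 5

5


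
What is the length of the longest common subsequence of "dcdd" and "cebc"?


LCS of "dcdd" and "cebc"
DP table:
           c    e    b    c
      0    0    0    0    0
  d   0    0    0    0    0
  c   0    1    1    1    1
  d   0    1    1    1    1
  d   0    1    1    1    1
LCS length = dp[4][4] = 1

1


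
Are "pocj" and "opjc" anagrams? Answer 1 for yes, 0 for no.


Strings: "pocj", "opjc"
Sorted first:  cjop
Sorted second: cjop
Sorted forms match => anagrams

1


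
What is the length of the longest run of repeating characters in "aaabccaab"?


Input: "aaabccaab"
Scanning for longest run:
  Position 1 ('a'): continues run of 'a', length=2
  Position 2 ('a'): continues run of 'a', length=3
  Position 3 ('b'): new char, reset run to 1
  Position 4 ('c'): new char, reset run to 1
  Position 5 ('c'): continues run of 'c', length=2
  Position 6 ('a'): new char, reset run to 1
  Position 7 ('a'): continues run of 'a', length=2
  Position 8 ('b'): new char, reset run to 1
Longest run: 'a' with length 3

3


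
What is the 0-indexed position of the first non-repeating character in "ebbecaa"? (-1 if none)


Input: ebbecaa
Character frequencies:
  'a': 2
  'b': 2
  'c': 1
  'e': 2
Scanning left to right for freq == 1:
  Position 0 ('e'): freq=2, skip
  Position 1 ('b'): freq=2, skip
  Position 2 ('b'): freq=2, skip
  Position 3 ('e'): freq=2, skip
  Position 4 ('c'): unique! => answer = 4

4


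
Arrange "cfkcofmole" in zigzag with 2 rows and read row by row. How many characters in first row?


Zigzag "cfkcofmole" into 2 rows:
Placing characters:
  'c' => row 0
  'f' => row 1
  'k' => row 0
  'c' => row 1
  'o' => row 0
  'f' => row 1
  'm' => row 0
  'o' => row 1
  'l' => row 0
  'e' => row 1
Rows:
  Row 0: "ckoml"
  Row 1: "fcfoe"
First row length: 5

5


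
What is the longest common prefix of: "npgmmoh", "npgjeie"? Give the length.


Words: npgmmoh, npgjeie
  Position 0: all 'n' => match
  Position 1: all 'p' => match
  Position 2: all 'g' => match
  Position 3: ('m', 'j') => mismatch, stop
LCP = "npg" (length 3)

3


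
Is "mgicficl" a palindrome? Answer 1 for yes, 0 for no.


Input: mgicficl
Reversed: lcifcigm
  Compare pos 0 ('m') with pos 7 ('l'): MISMATCH
  Compare pos 1 ('g') with pos 6 ('c'): MISMATCH
  Compare pos 2 ('i') with pos 5 ('i'): match
  Compare pos 3 ('c') with pos 4 ('f'): MISMATCH
Result: not a palindrome

0


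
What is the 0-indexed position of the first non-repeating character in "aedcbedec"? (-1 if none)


Input: aedcbedec
Character frequencies:
  'a': 1
  'b': 1
  'c': 2
  'd': 2
  'e': 3
Scanning left to right for freq == 1:
  Position 0 ('a'): unique! => answer = 0

0


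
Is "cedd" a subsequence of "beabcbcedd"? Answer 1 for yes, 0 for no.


Check if "cedd" is a subsequence of "beabcbcedd"
Greedy scan:
  Position 0 ('b'): no match needed
  Position 1 ('e'): no match needed
  Position 2 ('a'): no match needed
  Position 3 ('b'): no match needed
  Position 4 ('c'): matches sub[0] = 'c'
  Position 5 ('b'): no match needed
  Position 6 ('c'): no match needed
  Position 7 ('e'): matches sub[1] = 'e'
  Position 8 ('d'): matches sub[2] = 'd'
  Position 9 ('d'): matches sub[3] = 'd'
All 4 characters matched => is a subsequence

1


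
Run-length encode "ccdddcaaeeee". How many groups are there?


Input: ccdddcaaeeee
Scanning for consecutive runs:
  Group 1: 'c' x 2 (positions 0-1)
  Group 2: 'd' x 3 (positions 2-4)
  Group 3: 'c' x 1 (positions 5-5)
  Group 4: 'a' x 2 (positions 6-7)
  Group 5: 'e' x 4 (positions 8-11)
Total groups: 5

5


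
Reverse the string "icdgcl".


Input: icdgcl
Reading characters right to left:
  Position 5: 'l'
  Position 4: 'c'
  Position 3: 'g'
  Position 2: 'd'
  Position 1: 'c'
  Position 0: 'i'
Reversed: lcgdci

lcgdci


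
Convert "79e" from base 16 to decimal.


Input: "79e" in base 16
Positional expansion:
  Digit '7' (value 7) x 16^2 = 1792
  Digit '9' (value 9) x 16^1 = 144
  Digit 'e' (value 14) x 16^0 = 14
Sum = 1950

1950


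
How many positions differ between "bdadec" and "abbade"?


Comparing "bdadec" and "abbade" position by position:
  Position 0: 'b' vs 'a' => DIFFER
  Position 1: 'd' vs 'b' => DIFFER
  Position 2: 'a' vs 'b' => DIFFER
  Position 3: 'd' vs 'a' => DIFFER
  Position 4: 'e' vs 'd' => DIFFER
  Position 5: 'c' vs 'e' => DIFFER
Positions that differ: 6

6


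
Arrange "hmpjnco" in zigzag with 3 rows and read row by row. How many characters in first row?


Zigzag "hmpjnco" into 3 rows:
Placing characters:
  'h' => row 0
  'm' => row 1
  'p' => row 2
  'j' => row 1
  'n' => row 0
  'c' => row 1
  'o' => row 2
Rows:
  Row 0: "hn"
  Row 1: "mjc"
  Row 2: "po"
First row length: 2

2


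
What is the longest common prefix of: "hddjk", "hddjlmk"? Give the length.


Words: hddjk, hddjlmk
  Position 0: all 'h' => match
  Position 1: all 'd' => match
  Position 2: all 'd' => match
  Position 3: all 'j' => match
  Position 4: ('k', 'l') => mismatch, stop
LCP = "hddj" (length 4)

4


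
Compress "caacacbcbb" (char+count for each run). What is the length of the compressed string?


Input: caacacbcbb
Runs:
  'c' x 1 => "c1"
  'a' x 2 => "a2"
  'c' x 1 => "c1"
  'a' x 1 => "a1"
  'c' x 1 => "c1"
  'b' x 1 => "b1"
  'c' x 1 => "c1"
  'b' x 2 => "b2"
Compressed: "c1a2c1a1c1b1c1b2"
Compressed length: 16

16


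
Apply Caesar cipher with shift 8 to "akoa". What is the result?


Caesar cipher: shift "akoa" by 8
  'a' (pos 0) + 8 = pos 8 = 'i'
  'k' (pos 10) + 8 = pos 18 = 's'
  'o' (pos 14) + 8 = pos 22 = 'w'
  'a' (pos 0) + 8 = pos 8 = 'i'
Result: iswi

iswi


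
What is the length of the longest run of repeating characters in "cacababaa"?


Input: "cacababaa"
Scanning for longest run:
  Position 1 ('a'): new char, reset run to 1
  Position 2 ('c'): new char, reset run to 1
  Position 3 ('a'): new char, reset run to 1
  Position 4 ('b'): new char, reset run to 1
  Position 5 ('a'): new char, reset run to 1
  Position 6 ('b'): new char, reset run to 1
  Position 7 ('a'): new char, reset run to 1
  Position 8 ('a'): continues run of 'a', length=2
Longest run: 'a' with length 2

2


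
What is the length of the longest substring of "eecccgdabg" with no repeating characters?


Input: "eecccgdabg"
Sliding window (track last position of each char):
  Position 0 ('e'): window [0,0] length 1 -- new best
  Position 1 ('e'): repeat (last at 0), move window start to 1
  Position 1 ('e'): window [1,1] length 1
  Position 2 ('c'): window [1,2] length 2 -- new best
  Position 3 ('c'): repeat (last at 2), move window start to 3
  Position 3 ('c'): window [3,3] length 1
  Position 4 ('c'): repeat (last at 3), move window start to 4
  Position 4 ('c'): window [4,4] length 1
  Position 5 ('g'): window [4,5] length 2
  Position 6 ('d'): window [4,6] length 3 -- new best
  Position 7 ('a'): window [4,7] length 4 -- new best
  Position 8 ('b'): window [4,8] length 5 -- new best
  Position 9 ('g'): repeat (last at 5), move window start to 6
  Position 9 ('g'): window [6,9] length 4
Longest substring with no repeats: "cgdab" with length 5

5


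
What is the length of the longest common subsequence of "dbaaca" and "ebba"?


LCS of "dbaaca" and "ebba"
DP table:
           e    b    b    a
      0    0    0    0    0
  d   0    0    0    0    0
  b   0    0    1    1    1
  a   0    0    1    1    2
  a   0    0    1    1    2
  c   0    0    1    1    2
  a   0    0    1    1    2
LCS length = dp[6][4] = 2

2


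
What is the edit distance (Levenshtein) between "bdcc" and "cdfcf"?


Computing edit distance: "bdcc" -> "cdfcf"
DP table:
           c    d    f    c    f
      0    1    2    3    4    5
  b   1    1    2    3    4    5
  d   2    2    1    2    3    4
  c   3    2    2    2    2    3
  c   4    3    3    3    2    3
Edit distance = dp[4][5] = 3

3


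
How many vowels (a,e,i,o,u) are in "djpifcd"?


Input: djpifcd
Checking each character:
  'd' at position 0: consonant
  'j' at position 1: consonant
  'p' at position 2: consonant
  'i' at position 3: vowel (running total: 1)
  'f' at position 4: consonant
  'c' at position 5: consonant
  'd' at position 6: consonant
Total vowels: 1

1


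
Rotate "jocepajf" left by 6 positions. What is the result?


Input: "jocepajf", rotate left by 6
First 6 characters: "jocepa"
Remaining characters: "jf"
Concatenate remaining + first: "jf" + "jocepa" = "jfjocepa"

jfjocepa


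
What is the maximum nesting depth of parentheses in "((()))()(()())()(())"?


Input: "((()))()(()())()(())"
Tracking depth:
  Position 0 '(': depth becomes 1
  Position 1 '(': depth becomes 2
  Position 2 '(': depth becomes 3
  Position 3 ')': depth becomes 2
  Position 4 ')': depth becomes 1
  Position 5 ')': depth becomes 0
  Position 6 '(': depth becomes 1
  Position 7 ')': depth becomes 0
  Position 8 '(': depth becomes 1
  Position 9 '(': depth becomes 2
  Position 10 ')': depth becomes 1
  Position 11 '(': depth becomes 2
  Position 12 ')': depth becomes 1
  Position 13 ')': depth becomes 0
  Position 14 '(': depth becomes 1
  Position 15 ')': depth becomes 0
  Position 16 '(': depth becomes 1
  Position 17 '(': depth becomes 2
  Position 18 ')': depth becomes 1
  Position 19 ')': depth becomes 0
Maximum depth reached: 3

3


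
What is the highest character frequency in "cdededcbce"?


Input: cdededcbce
Character counts:
  'b': 1
  'c': 3
  'd': 3
  'e': 3
Maximum frequency: 3

3


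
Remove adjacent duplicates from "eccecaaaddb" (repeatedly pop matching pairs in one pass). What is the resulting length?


Input: eccecaaaddb
Stack-based adjacent duplicate removal:
  Read 'e': push. Stack: e
  Read 'c': push. Stack: ec
  Read 'c': matches stack top 'c' => pop. Stack: e
  Read 'e': matches stack top 'e' => pop. Stack: (empty)
  Read 'c': push. Stack: c
  Read 'a': push. Stack: ca
  Read 'a': matches stack top 'a' => pop. Stack: c
  Read 'a': push. Stack: ca
  Read 'd': push. Stack: cad
  Read 'd': matches stack top 'd' => pop. Stack: ca
  Read 'b': push. Stack: cab
Final stack: "cab" (length 3)

3


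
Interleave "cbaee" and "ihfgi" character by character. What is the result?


Interleaving "cbaee" and "ihfgi":
  Position 0: 'c' from first, 'i' from second => "ci"
  Position 1: 'b' from first, 'h' from second => "bh"
  Position 2: 'a' from first, 'f' from second => "af"
  Position 3: 'e' from first, 'g' from second => "eg"
  Position 4: 'e' from first, 'i' from second => "ei"
Result: cibhafegei

cibhafegei


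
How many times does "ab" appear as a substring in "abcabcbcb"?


Searching for "ab" in "abcabcbcb"
Scanning each position:
  Position 0: "ab" => MATCH
  Position 1: "bc" => no
  Position 2: "ca" => no
  Position 3: "ab" => MATCH
  Position 4: "bc" => no
  Position 5: "cb" => no
  Position 6: "bc" => no
  Position 7: "cb" => no
Total occurrences: 2

2


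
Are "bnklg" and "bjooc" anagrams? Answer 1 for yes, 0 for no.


Strings: "bnklg", "bjooc"
Sorted first:  bgkln
Sorted second: bcjoo
Differ at position 1: 'g' vs 'c' => not anagrams

0


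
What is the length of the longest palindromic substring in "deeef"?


Input: "deeef"
Checking substrings for palindromes:
  [1:4] "eee" (len 3) => palindrome
  [1:3] "ee" (len 2) => palindrome
  [2:4] "ee" (len 2) => palindrome
Longest palindromic substring: "eee" with length 3

3


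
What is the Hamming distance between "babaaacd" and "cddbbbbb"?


Comparing "babaaacd" and "cddbbbbb" position by position:
  Position 0: 'b' vs 'c' => differ
  Position 1: 'a' vs 'd' => differ
  Position 2: 'b' vs 'd' => differ
  Position 3: 'a' vs 'b' => differ
  Position 4: 'a' vs 'b' => differ
  Position 5: 'a' vs 'b' => differ
  Position 6: 'c' vs 'b' => differ
  Position 7: 'd' vs 'b' => differ
Total differences (Hamming distance): 8

8


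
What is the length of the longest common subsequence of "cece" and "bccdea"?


LCS of "cece" and "bccdea"
DP table:
           b    c    c    d    e    a
      0    0    0    0    0    0    0
  c   0    0    1    1    1    1    1
  e   0    0    1    1    1    2    2
  c   0    0    1    2    2    2    2
  e   0    0    1    2    2    3    3
LCS length = dp[4][6] = 3

3


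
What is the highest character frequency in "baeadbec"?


Input: baeadbec
Character counts:
  'a': 2
  'b': 2
  'c': 1
  'd': 1
  'e': 2
Maximum frequency: 2

2


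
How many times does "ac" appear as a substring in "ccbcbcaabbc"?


Searching for "ac" in "ccbcbcaabbc"
Scanning each position:
  Position 0: "cc" => no
  Position 1: "cb" => no
  Position 2: "bc" => no
  Position 3: "cb" => no
  Position 4: "bc" => no
  Position 5: "ca" => no
  Position 6: "aa" => no
  Position 7: "ab" => no
  Position 8: "bb" => no
  Position 9: "bc" => no
Total occurrences: 0

0


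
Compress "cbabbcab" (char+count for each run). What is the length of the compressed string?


Input: cbabbcab
Runs:
  'c' x 1 => "c1"
  'b' x 1 => "b1"
  'a' x 1 => "a1"
  'b' x 2 => "b2"
  'c' x 1 => "c1"
  'a' x 1 => "a1"
  'b' x 1 => "b1"
Compressed: "c1b1a1b2c1a1b1"
Compressed length: 14

14


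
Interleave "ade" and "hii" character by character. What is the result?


Interleaving "ade" and "hii":
  Position 0: 'a' from first, 'h' from second => "ah"
  Position 1: 'd' from first, 'i' from second => "di"
  Position 2: 'e' from first, 'i' from second => "ei"
Result: ahdiei

ahdiei


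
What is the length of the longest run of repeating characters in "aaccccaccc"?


Input: "aaccccaccc"
Scanning for longest run:
  Position 1 ('a'): continues run of 'a', length=2
  Position 2 ('c'): new char, reset run to 1
  Position 3 ('c'): continues run of 'c', length=2
  Position 4 ('c'): continues run of 'c', length=3
  Position 5 ('c'): continues run of 'c', length=4
  Position 6 ('a'): new char, reset run to 1
  Position 7 ('c'): new char, reset run to 1
  Position 8 ('c'): continues run of 'c', length=2
  Position 9 ('c'): continues run of 'c', length=3
Longest run: 'c' with length 4

4


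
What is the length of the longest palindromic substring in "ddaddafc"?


Input: "ddaddafc"
Checking substrings for palindromes:
  [0:5] "ddadd" (len 5) => palindrome
  [2:6] "adda" (len 4) => palindrome
  [1:4] "dad" (len 3) => palindrome
  [0:2] "dd" (len 2) => palindrome
  [3:5] "dd" (len 2) => palindrome
Longest palindromic substring: "ddadd" with length 5

5


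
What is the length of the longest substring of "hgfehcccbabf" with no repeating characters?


Input: "hgfehcccbabf"
Sliding window (track last position of each char):
  Position 0 ('h'): window [0,0] length 1 -- new best
  Position 1 ('g'): window [0,1] length 2 -- new best
  Position 2 ('f'): window [0,2] length 3 -- new best
  Position 3 ('e'): window [0,3] length 4 -- new best
  Position 4 ('h'): repeat (last at 0), move window start to 1
  Position 4 ('h'): window [1,4] length 4
  Position 5 ('c'): window [1,5] length 5 -- new best
  Position 6 ('c'): repeat (last at 5), move window start to 6
  Position 6 ('c'): window [6,6] length 1
  Position 7 ('c'): repeat (last at 6), move window start to 7
  Position 7 ('c'): window [7,7] length 1
  Position 8 ('b'): window [7,8] length 2
  Position 9 ('a'): window [7,9] length 3
  Position 10 ('b'): repeat (last at 8), move window start to 9
  Position 10 ('b'): window [9,10] length 2
  Position 11 ('f'): window [9,11] length 3
Longest substring with no repeats: "gfehc" with length 5

5


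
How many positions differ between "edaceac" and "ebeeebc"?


Comparing "edaceac" and "ebeeebc" position by position:
  Position 0: 'e' vs 'e' => same
  Position 1: 'd' vs 'b' => DIFFER
  Position 2: 'a' vs 'e' => DIFFER
  Position 3: 'c' vs 'e' => DIFFER
  Position 4: 'e' vs 'e' => same
  Position 5: 'a' vs 'b' => DIFFER
  Position 6: 'c' vs 'c' => same
Positions that differ: 4

4


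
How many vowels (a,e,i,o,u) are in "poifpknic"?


Input: poifpknic
Checking each character:
  'p' at position 0: consonant
  'o' at position 1: vowel (running total: 1)
  'i' at position 2: vowel (running total: 2)
  'f' at position 3: consonant
  'p' at position 4: consonant
  'k' at position 5: consonant
  'n' at position 6: consonant
  'i' at position 7: vowel (running total: 3)
  'c' at position 8: consonant
Total vowels: 3

3


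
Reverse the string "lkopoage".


Input: lkopoage
Reading characters right to left:
  Position 7: 'e'
  Position 6: 'g'
  Position 5: 'a'
  Position 4: 'o'
  Position 3: 'p'
  Position 2: 'o'
  Position 1: 'k'
  Position 0: 'l'
Reversed: egaopokl

egaopokl


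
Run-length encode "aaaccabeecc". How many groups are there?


Input: aaaccabeecc
Scanning for consecutive runs:
  Group 1: 'a' x 3 (positions 0-2)
  Group 2: 'c' x 2 (positions 3-4)
  Group 3: 'a' x 1 (positions 5-5)
  Group 4: 'b' x 1 (positions 6-6)
  Group 5: 'e' x 2 (positions 7-8)
  Group 6: 'c' x 2 (positions 9-10)
Total groups: 6

6


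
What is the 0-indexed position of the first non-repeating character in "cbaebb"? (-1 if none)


Input: cbaebb
Character frequencies:
  'a': 1
  'b': 3
  'c': 1
  'e': 1
Scanning left to right for freq == 1:
  Position 0 ('c'): unique! => answer = 0

0


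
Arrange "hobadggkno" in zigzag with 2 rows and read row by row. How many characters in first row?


Zigzag "hobadggkno" into 2 rows:
Placing characters:
  'h' => row 0
  'o' => row 1
  'b' => row 0
  'a' => row 1
  'd' => row 0
  'g' => row 1
  'g' => row 0
  'k' => row 1
  'n' => row 0
  'o' => row 1
Rows:
  Row 0: "hbdgn"
  Row 1: "oagko"
First row length: 5

5


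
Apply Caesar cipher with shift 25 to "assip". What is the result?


Caesar cipher: shift "assip" by 25
  'a' (pos 0) + 25 = pos 25 = 'z'
  's' (pos 18) + 25 = pos 17 = 'r'
  's' (pos 18) + 25 = pos 17 = 'r'
  'i' (pos 8) + 25 = pos 7 = 'h'
  'p' (pos 15) + 25 = pos 14 = 'o'
Result: zrrho

zrrho


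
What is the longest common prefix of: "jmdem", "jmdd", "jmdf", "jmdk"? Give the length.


Words: jmdem, jmdd, jmdf, jmdk
  Position 0: all 'j' => match
  Position 1: all 'm' => match
  Position 2: all 'd' => match
  Position 3: ('e', 'd', 'f', 'k') => mismatch, stop
LCP = "jmd" (length 3)

3


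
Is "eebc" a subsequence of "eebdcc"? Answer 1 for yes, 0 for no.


Check if "eebc" is a subsequence of "eebdcc"
Greedy scan:
  Position 0 ('e'): matches sub[0] = 'e'
  Position 1 ('e'): matches sub[1] = 'e'
  Position 2 ('b'): matches sub[2] = 'b'
  Position 3 ('d'): no match needed
  Position 4 ('c'): matches sub[3] = 'c'
  Position 5 ('c'): no match needed
All 4 characters matched => is a subsequence

1


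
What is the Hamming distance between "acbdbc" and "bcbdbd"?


Comparing "acbdbc" and "bcbdbd" position by position:
  Position 0: 'a' vs 'b' => differ
  Position 1: 'c' vs 'c' => same
  Position 2: 'b' vs 'b' => same
  Position 3: 'd' vs 'd' => same
  Position 4: 'b' vs 'b' => same
  Position 5: 'c' vs 'd' => differ
Total differences (Hamming distance): 2

2


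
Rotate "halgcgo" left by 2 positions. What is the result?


Input: "halgcgo", rotate left by 2
First 2 characters: "ha"
Remaining characters: "lgcgo"
Concatenate remaining + first: "lgcgo" + "ha" = "lgcgoha"

lgcgoha


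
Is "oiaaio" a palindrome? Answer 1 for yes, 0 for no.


Input: oiaaio
Reversed: oiaaio
  Compare pos 0 ('o') with pos 5 ('o'): match
  Compare pos 1 ('i') with pos 4 ('i'): match
  Compare pos 2 ('a') with pos 3 ('a'): match
Result: palindrome

1


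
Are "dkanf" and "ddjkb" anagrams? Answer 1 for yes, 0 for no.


Strings: "dkanf", "ddjkb"
Sorted first:  adfkn
Sorted second: bddjk
Differ at position 0: 'a' vs 'b' => not anagrams

0


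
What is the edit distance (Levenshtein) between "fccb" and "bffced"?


Computing edit distance: "fccb" -> "bffced"
DP table:
           b    f    f    c    e    d
      0    1    2    3    4    5    6
  f   1    1    1    2    3    4    5
  c   2    2    2    2    2    3    4
  c   3    3    3    3    2    3    4
  b   4    3    4    4    3    3    4
Edit distance = dp[4][6] = 4

4


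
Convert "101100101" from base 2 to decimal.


Input: "101100101" in base 2
Positional expansion:
  Digit '1' (value 1) x 2^8 = 256
  Digit '0' (value 0) x 2^7 = 0
  Digit '1' (value 1) x 2^6 = 64
  Digit '1' (value 1) x 2^5 = 32
  Digit '0' (value 0) x 2^4 = 0
  Digit '0' (value 0) x 2^3 = 0
  Digit '1' (value 1) x 2^2 = 4
  Digit '0' (value 0) x 2^1 = 0
  Digit '1' (value 1) x 2^0 = 1
Sum = 357

357


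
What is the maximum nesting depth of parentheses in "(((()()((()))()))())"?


Input: "(((()()((()))()))())"
Tracking depth:
  Position 0 '(': depth becomes 1
  Position 1 '(': depth becomes 2
  Position 2 '(': depth becomes 3
  Position 3 '(': depth becomes 4
  Position 4 ')': depth becomes 3
  Position 5 '(': depth becomes 4
  Position 6 ')': depth becomes 3
  Position 7 '(': depth becomes 4
  Position 8 '(': depth becomes 5
  Position 9 '(': depth becomes 6
  Position 10 ')': depth becomes 5
  Position 11 ')': depth becomes 4
  Position 12 ')': depth becomes 3
  Position 13 '(': depth becomes 4
  Position 14 ')': depth becomes 3
  Position 15 ')': depth becomes 2
  Position 16 ')': depth becomes 1
  Position 17 '(': depth becomes 2
  Position 18 ')': depth becomes 1
  Position 19 ')': depth becomes 0
Maximum depth reached: 6

6


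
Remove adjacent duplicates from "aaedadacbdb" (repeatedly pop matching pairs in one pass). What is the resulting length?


Input: aaedadacbdb
Stack-based adjacent duplicate removal:
  Read 'a': push. Stack: a
  Read 'a': matches stack top 'a' => pop. Stack: (empty)
  Read 'e': push. Stack: e
  Read 'd': push. Stack: ed
  Read 'a': push. Stack: eda
  Read 'd': push. Stack: edad
  Read 'a': push. Stack: edada
  Read 'c': push. Stack: edadac
  Read 'b': push. Stack: edadacb
  Read 'd': push. Stack: edadacbd
  Read 'b': push. Stack: edadacbdb
Final stack: "edadacbdb" (length 9)

9


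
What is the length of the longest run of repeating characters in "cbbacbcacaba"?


Input: "cbbacbcacaba"
Scanning for longest run:
  Position 1 ('b'): new char, reset run to 1
  Position 2 ('b'): continues run of 'b', length=2
  Position 3 ('a'): new char, reset run to 1
  Position 4 ('c'): new char, reset run to 1
  Position 5 ('b'): new char, reset run to 1
  Position 6 ('c'): new char, reset run to 1
  Position 7 ('a'): new char, reset run to 1
  Position 8 ('c'): new char, reset run to 1
  Position 9 ('a'): new char, reset run to 1
  Position 10 ('b'): new char, reset run to 1
  Position 11 ('a'): new char, reset run to 1
Longest run: 'b' with length 2

2


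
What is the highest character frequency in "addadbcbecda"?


Input: addadbcbecda
Character counts:
  'a': 3
  'b': 2
  'c': 2
  'd': 4
  'e': 1
Maximum frequency: 4

4


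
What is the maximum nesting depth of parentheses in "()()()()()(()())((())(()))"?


Input: "()()()()()(()())((())(()))"
Tracking depth:
  Position 0 '(': depth becomes 1
  Position 1 ')': depth becomes 0
  Position 2 '(': depth becomes 1
  Position 3 ')': depth becomes 0
  Position 4 '(': depth becomes 1
  Position 5 ')': depth becomes 0
  Position 6 '(': depth becomes 1
  Position 7 ')': depth becomes 0
  Position 8 '(': depth becomes 1
  Position 9 ')': depth becomes 0
  Position 10 '(': depth becomes 1
  Position 11 '(': depth becomes 2
  Position 12 ')': depth becomes 1
  Position 13 '(': depth becomes 2
  Position 14 ')': depth becomes 1
  Position 15 ')': depth becomes 0
  Position 16 '(': depth becomes 1
  Position 17 '(': depth becomes 2
  Position 18 '(': depth becomes 3
  Position 19 ')': depth becomes 2
  Position 20 ')': depth becomes 1
  Position 21 '(': depth becomes 2
  Position 22 '(': depth becomes 3
  Position 23 ')': depth becomes 2
  Position 24 ')': depth becomes 1
  Position 25 ')': depth becomes 0
Maximum depth reached: 3

3


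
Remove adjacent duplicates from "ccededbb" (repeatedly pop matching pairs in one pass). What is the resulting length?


Input: ccededbb
Stack-based adjacent duplicate removal:
  Read 'c': push. Stack: c
  Read 'c': matches stack top 'c' => pop. Stack: (empty)
  Read 'e': push. Stack: e
  Read 'd': push. Stack: ed
  Read 'e': push. Stack: ede
  Read 'd': push. Stack: eded
  Read 'b': push. Stack: ededb
  Read 'b': matches stack top 'b' => pop. Stack: eded
Final stack: "eded" (length 4)

4


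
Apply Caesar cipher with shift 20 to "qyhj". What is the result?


Caesar cipher: shift "qyhj" by 20
  'q' (pos 16) + 20 = pos 10 = 'k'
  'y' (pos 24) + 20 = pos 18 = 's'
  'h' (pos 7) + 20 = pos 1 = 'b'
  'j' (pos 9) + 20 = pos 3 = 'd'
Result: ksbd

ksbd


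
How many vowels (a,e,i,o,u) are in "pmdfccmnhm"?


Input: pmdfccmnhm
Checking each character:
  'p' at position 0: consonant
  'm' at position 1: consonant
  'd' at position 2: consonant
  'f' at position 3: consonant
  'c' at position 4: consonant
  'c' at position 5: consonant
  'm' at position 6: consonant
  'n' at position 7: consonant
  'h' at position 8: consonant
  'm' at position 9: consonant
Total vowels: 0

0


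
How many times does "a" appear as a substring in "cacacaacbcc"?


Searching for "a" in "cacacaacbcc"
Scanning each position:
  Position 0: "c" => no
  Position 1: "a" => MATCH
  Position 2: "c" => no
  Position 3: "a" => MATCH
  Position 4: "c" => no
  Position 5: "a" => MATCH
  Position 6: "a" => MATCH
  Position 7: "c" => no
  Position 8: "b" => no
  Position 9: "c" => no
  Position 10: "c" => no
Total occurrences: 4

4


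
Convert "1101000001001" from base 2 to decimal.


Input: "1101000001001" in base 2
Positional expansion:
  Digit '1' (value 1) x 2^12 = 4096
  Digit '1' (value 1) x 2^11 = 2048
  Digit '0' (value 0) x 2^10 = 0
  Digit '1' (value 1) x 2^9 = 512
  Digit '0' (value 0) x 2^8 = 0
  Digit '0' (value 0) x 2^7 = 0
  Digit '0' (value 0) x 2^6 = 0
  Digit '0' (value 0) x 2^5 = 0
  Digit '0' (value 0) x 2^4 = 0
  Digit '1' (value 1) x 2^3 = 8
  Digit '0' (value 0) x 2^2 = 0
  Digit '0' (value 0) x 2^1 = 0
  Digit '1' (value 1) x 2^0 = 1
Sum = 6665

6665


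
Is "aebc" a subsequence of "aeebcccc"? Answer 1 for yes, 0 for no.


Check if "aebc" is a subsequence of "aeebcccc"
Greedy scan:
  Position 0 ('a'): matches sub[0] = 'a'
  Position 1 ('e'): matches sub[1] = 'e'
  Position 2 ('e'): no match needed
  Position 3 ('b'): matches sub[2] = 'b'
  Position 4 ('c'): matches sub[3] = 'c'
  Position 5 ('c'): no match needed
  Position 6 ('c'): no match needed
  Position 7 ('c'): no match needed
All 4 characters matched => is a subsequence

1


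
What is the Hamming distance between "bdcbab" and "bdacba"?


Comparing "bdcbab" and "bdacba" position by position:
  Position 0: 'b' vs 'b' => same
  Position 1: 'd' vs 'd' => same
  Position 2: 'c' vs 'a' => differ
  Position 3: 'b' vs 'c' => differ
  Position 4: 'a' vs 'b' => differ
  Position 5: 'b' vs 'a' => differ
Total differences (Hamming distance): 4

4
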